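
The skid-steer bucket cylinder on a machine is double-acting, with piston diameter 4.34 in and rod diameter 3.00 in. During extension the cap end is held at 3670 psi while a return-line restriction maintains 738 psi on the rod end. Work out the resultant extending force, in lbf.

Cap-side area A_cap = π/4 × (4.34 in)² = 14.79 in^2
Rod-side annular area A_ann = π/4 × (4.34² − 3.00²) = 7.725 in^2
Net thrust = P_cap·A_cap − P_rod·A_ann = 54290 lbf − 5701 lbf

F ≈ 48600 lbf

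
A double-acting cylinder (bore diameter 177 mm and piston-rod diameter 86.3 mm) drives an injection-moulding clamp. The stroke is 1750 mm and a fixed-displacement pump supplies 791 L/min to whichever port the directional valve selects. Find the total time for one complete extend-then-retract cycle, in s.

t ≈ 5.76 s

Cap-side area A_cap = π/4 × (177 mm)² = 24610 mm^2
Rod-side annular area A_ann = π/4 × (177² − 86.3²) = 18760 mm^2
t_ext = A_cap·L/Q = 3.266 s
t_ret = A_ann·L/Q = 2.490 s
t_cycle = t_ext + t_ret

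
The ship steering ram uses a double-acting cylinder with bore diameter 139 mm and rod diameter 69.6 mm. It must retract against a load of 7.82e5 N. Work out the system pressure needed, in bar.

P ≈ 688 bar

Rod-side annular area A_ann = π/4 × (139² − 69.6²) = 11370 mm^2
Retraction: pressure acts on the annular area.
P = F / A = 7.82e5 N / A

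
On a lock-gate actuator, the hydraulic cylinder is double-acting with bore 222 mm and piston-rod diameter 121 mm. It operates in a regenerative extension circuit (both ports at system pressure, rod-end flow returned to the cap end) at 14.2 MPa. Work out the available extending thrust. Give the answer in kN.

F ≈ 163 kN

With equal pressure on both faces, forces on the annular region cancel; the net push is pressure × rod cross-section.
Rod cross-section A_rod = π/4 × (121 mm)² = 11500 mm^2
F = P × A_rod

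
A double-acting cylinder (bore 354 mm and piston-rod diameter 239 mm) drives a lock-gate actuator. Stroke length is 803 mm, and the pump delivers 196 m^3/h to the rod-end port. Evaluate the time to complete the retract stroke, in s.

t ≈ 0.790 s

Rod-side annular area A_ann = π/4 × (354² − 239²) = 53560 mm^2
Swept volume V = A × L; t = V / Q = A·L / Q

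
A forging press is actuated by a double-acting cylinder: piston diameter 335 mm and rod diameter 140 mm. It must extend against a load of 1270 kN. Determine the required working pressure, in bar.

P ≈ 144 bar

Cap-side area A_cap = π/4 × (335 mm)² = 88140 mm^2
P = F / A = 1270 kN / A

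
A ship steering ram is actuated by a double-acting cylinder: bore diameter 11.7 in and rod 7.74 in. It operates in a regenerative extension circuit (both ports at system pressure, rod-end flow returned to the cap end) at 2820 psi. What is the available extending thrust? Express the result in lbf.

With equal pressure on both faces, forces on the annular region cancel; the net push is pressure × rod cross-section.
Rod cross-section A_rod = π/4 × (7.74 in)² = 47.05 in^2
F = P × A_rod

F ≈ 1.33e5 lbf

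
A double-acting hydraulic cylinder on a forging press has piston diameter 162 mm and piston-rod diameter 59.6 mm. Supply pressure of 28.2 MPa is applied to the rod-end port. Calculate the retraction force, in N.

Rod-side annular area A_ann = π/4 × (162² − 59.6²) = 17820 mm^2
On retraction the pressure acts on the annular area (bore minus rod).
F = P × A_ann

F ≈ 5.03e5 N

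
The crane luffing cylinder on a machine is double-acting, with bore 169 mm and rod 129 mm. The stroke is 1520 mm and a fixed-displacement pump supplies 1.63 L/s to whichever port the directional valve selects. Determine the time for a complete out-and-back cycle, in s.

t ≈ 29.6 s

Cap-side area A_cap = π/4 × (169 mm)² = 22430 mm^2
Rod-side annular area A_ann = π/4 × (169² − 129²) = 9362 mm^2
t_ext = A_cap·L/Q = 20.92 s
t_ret = A_ann·L/Q = 8.730 s
t_cycle = t_ext + t_ret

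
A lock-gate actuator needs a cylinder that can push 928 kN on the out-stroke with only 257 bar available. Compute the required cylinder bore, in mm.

D ≈ 214 mm

Extension force acts on the full piston face: F = P × (π/4)D².
D = √(4F / (πP)) = √(4 × 928 kN / (π × 257 bar))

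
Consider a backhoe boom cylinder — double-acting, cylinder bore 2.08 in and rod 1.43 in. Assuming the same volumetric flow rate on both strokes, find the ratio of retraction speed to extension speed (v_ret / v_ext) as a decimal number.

Cap-side area A_cap = π/4 × (2.08 in)² = 3.398 in^2
Rod-side annular area A_ann = π/4 × (2.08² − 1.43²) = 1.792 in^2
For equal Q, v ∝ 1/A, so v_ret/v_ext = A_cap/A_ann.

v_ret/v_ext ≈ 1.90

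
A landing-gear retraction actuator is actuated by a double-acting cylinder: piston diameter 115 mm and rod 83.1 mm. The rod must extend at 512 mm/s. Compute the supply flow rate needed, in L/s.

Cap-side area A_cap = π/4 × (115 mm)² = 10390 mm^2
Q = A × v

Q ≈ 5.32 L/s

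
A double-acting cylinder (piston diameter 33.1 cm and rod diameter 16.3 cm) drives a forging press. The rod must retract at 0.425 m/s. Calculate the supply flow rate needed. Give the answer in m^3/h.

Rod-side annular area A_ann = π/4 × (33.1² − 16.3²) = 651.8 cm^2
Q = A × v

Q ≈ 99.7 m^3/h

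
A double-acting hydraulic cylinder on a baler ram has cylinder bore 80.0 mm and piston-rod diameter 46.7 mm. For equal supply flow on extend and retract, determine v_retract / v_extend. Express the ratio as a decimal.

v_ret/v_ext ≈ 1.52

Cap-side area A_cap = π/4 × (80.0 mm)² = 5027 mm^2
Rod-side annular area A_ann = π/4 × (80.0² − 46.7²) = 3314 mm^2
For equal Q, v ∝ 1/A, so v_ret/v_ext = A_cap/A_ann.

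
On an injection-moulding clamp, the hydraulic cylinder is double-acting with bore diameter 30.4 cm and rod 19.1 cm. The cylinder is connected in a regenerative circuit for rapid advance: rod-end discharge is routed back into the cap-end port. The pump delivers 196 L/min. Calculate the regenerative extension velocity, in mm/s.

In regeneration the rod-end outflow joins the pump flow into the cap end, so the net volume the pump must supply per unit advance equals the rod cross-section area.
Rod cross-section A_rod = π/4 × (19.1 cm)² = 286.5 cm^2
v = Q_pump / A_rod

v ≈ 114 mm/s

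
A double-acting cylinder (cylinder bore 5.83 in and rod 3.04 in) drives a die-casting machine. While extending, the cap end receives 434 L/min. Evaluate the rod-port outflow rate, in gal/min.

Cap-side area A_cap = π/4 × (5.83 in)² = 26.69 in^2
Rod-side annular area A_ann = π/4 × (5.83² − 3.04²) = 19.44 in^2
Piston speed v = Q_in/A_cap; rod-end outflow Q_out = v × A_ann = Q_in × A_ann/A_cap.

Q_out ≈ 83.5 gal/min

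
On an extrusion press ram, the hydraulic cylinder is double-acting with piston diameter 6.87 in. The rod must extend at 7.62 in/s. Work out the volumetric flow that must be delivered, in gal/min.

Cap-side area A_cap = π/4 × (6.87 in)² = 37.07 in^2
Q = A × v

Q ≈ 73.4 gal/min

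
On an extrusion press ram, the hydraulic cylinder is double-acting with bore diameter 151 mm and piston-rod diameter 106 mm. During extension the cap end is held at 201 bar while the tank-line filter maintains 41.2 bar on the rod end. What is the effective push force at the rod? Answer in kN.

F ≈ 323 kN

Cap-side area A_cap = π/4 × (151 mm)² = 17910 mm^2
Rod-side annular area A_ann = π/4 × (151² − 106²) = 9083 mm^2
Net thrust = P_cap·A_cap − P_rod·A_ann = 359.9 kN − 37.42 kN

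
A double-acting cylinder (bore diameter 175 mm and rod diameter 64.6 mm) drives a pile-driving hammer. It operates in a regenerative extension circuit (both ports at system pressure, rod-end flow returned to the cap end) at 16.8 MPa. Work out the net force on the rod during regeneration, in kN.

With equal pressure on both faces, forces on the annular region cancel; the net push is pressure × rod cross-section.
Rod cross-section A_rod = π/4 × (64.6 mm)² = 3278 mm^2
F = P × A_rod

F ≈ 55.1 kN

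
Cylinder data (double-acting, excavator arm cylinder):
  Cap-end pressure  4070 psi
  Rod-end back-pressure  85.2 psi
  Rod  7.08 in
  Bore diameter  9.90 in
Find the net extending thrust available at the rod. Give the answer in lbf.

Cap-side area A_cap = π/4 × (9.90 in)² = 76.98 in^2
Rod-side annular area A_ann = π/4 × (9.90² − 7.08²) = 37.61 in^2
Net thrust = P_cap·A_cap − P_rod·A_ann = 3.133e5 lbf − 3204 lbf

F ≈ 3.10e5 lbf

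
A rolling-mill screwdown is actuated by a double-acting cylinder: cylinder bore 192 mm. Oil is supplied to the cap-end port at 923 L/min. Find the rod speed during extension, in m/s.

v ≈ 0.531 m/s

Cap-side area A_cap = π/4 × (192 mm)² = 28950 mm^2
v = Q / A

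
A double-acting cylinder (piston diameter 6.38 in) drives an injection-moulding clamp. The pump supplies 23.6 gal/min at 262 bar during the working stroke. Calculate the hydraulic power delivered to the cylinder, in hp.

Hydraulic power = P × Q

W ≈ 52.3 hp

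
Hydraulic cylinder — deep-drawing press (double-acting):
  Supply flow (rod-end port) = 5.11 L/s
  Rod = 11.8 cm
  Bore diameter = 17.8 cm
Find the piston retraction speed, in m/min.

v ≈ 22.0 m/min

Rod-side annular area A_ann = π/4 × (17.8² − 11.8²) = 139.5 cm^2
Flow into the rod-end port fills the annular volume.
v = Q / A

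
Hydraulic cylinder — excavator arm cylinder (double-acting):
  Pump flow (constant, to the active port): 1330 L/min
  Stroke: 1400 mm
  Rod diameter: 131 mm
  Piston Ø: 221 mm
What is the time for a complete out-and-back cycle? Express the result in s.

Cap-side area A_cap = π/4 × (221 mm)² = 38360 mm^2
Rod-side annular area A_ann = π/4 × (221² − 131²) = 24880 mm^2
t_ext = A_cap·L/Q = 2.423 s
t_ret = A_ann·L/Q = 1.571 s
t_cycle = t_ext + t_ret

t ≈ 3.99 s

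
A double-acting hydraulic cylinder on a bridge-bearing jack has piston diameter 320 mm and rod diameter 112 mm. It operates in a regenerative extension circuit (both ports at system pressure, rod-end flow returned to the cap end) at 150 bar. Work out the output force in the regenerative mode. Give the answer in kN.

With equal pressure on both faces, forces on the annular region cancel; the net push is pressure × rod cross-section.
Rod cross-section A_rod = π/4 × (112 mm)² = 9852 mm^2
F = P × A_rod

F ≈ 148 kN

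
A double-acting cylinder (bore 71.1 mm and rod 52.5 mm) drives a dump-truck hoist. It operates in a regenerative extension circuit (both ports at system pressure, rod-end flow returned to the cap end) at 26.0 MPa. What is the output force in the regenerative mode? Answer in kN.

With equal pressure on both faces, forces on the annular region cancel; the net push is pressure × rod cross-section.
Rod cross-section A_rod = π/4 × (52.5 mm)² = 2165 mm^2
F = P × A_rod

F ≈ 56.3 kN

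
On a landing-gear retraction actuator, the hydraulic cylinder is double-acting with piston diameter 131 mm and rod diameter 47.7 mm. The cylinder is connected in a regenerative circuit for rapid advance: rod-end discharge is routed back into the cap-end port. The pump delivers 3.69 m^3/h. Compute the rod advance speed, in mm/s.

v ≈ 574 mm/s

In regeneration the rod-end outflow joins the pump flow into the cap end, so the net volume the pump must supply per unit advance equals the rod cross-section area.
Rod cross-section A_rod = π/4 × (47.7 mm)² = 1787 mm^2
v = Q_pump / A_rod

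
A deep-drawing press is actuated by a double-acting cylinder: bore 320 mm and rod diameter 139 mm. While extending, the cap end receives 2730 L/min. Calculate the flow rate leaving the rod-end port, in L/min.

Q_out ≈ 2210 L/min

Cap-side area A_cap = π/4 × (320 mm)² = 80420 mm^2
Rod-side annular area A_ann = π/4 × (320² − 139²) = 65250 mm^2
Piston speed v = Q_in/A_cap; rod-end outflow Q_out = v × A_ann = Q_in × A_ann/A_cap.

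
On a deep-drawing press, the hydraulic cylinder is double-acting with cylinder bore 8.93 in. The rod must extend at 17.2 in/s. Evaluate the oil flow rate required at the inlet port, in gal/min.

Q ≈ 280 gal/min

Cap-side area A_cap = π/4 × (8.93 in)² = 62.63 in^2
Q = A × v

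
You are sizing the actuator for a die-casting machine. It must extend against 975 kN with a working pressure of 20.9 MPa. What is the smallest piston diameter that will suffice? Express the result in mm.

Extension force acts on the full piston face: F = P × (π/4)D².
D = √(4F / (πP)) = √(4 × 975 kN / (π × 20.9 MPa))

D ≈ 244 mm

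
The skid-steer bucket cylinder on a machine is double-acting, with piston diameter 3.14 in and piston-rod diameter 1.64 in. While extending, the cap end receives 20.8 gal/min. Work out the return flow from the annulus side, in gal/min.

Cap-side area A_cap = π/4 × (3.14 in)² = 7.744 in^2
Rod-side annular area A_ann = π/4 × (3.14² − 1.64²) = 5.631 in^2
Piston speed v = Q_in/A_cap; rod-end outflow Q_out = v × A_ann = Q_in × A_ann/A_cap.

Q_out ≈ 15.1 gal/min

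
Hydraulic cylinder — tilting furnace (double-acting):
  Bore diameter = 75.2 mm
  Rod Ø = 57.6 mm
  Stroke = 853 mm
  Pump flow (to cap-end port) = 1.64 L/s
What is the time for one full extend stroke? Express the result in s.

t ≈ 2.31 s

Cap-side area A_cap = π/4 × (75.2 mm)² = 4441 mm^2
Swept volume V = A × L; t = V / Q = A·L / Q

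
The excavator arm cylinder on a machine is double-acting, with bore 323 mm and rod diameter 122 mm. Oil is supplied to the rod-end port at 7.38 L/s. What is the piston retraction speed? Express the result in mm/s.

Rod-side annular area A_ann = π/4 × (323² − 122²) = 70250 mm^2
Flow into the rod-end port fills the annular volume.
v = Q / A

v ≈ 105 mm/s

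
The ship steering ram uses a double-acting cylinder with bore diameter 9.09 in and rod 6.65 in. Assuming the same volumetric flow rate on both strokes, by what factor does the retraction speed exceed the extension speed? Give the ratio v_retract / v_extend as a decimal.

v_ret/v_ext ≈ 2.15

Cap-side area A_cap = π/4 × (9.09 in)² = 64.90 in^2
Rod-side annular area A_ann = π/4 × (9.09² − 6.65²) = 30.16 in^2
For equal Q, v ∝ 1/A, so v_ret/v_ext = A_cap/A_ann.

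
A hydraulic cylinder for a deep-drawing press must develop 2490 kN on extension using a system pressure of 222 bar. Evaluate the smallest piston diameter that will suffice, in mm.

D ≈ 378 mm

Extension force acts on the full piston face: F = P × (π/4)D².
D = √(4F / (πP)) = √(4 × 2490 kN / (π × 222 bar))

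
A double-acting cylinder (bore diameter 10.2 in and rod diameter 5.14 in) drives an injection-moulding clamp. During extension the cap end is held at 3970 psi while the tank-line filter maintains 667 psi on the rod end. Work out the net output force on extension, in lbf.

Cap-side area A_cap = π/4 × (10.2 in)² = 81.71 in^2
Rod-side annular area A_ann = π/4 × (10.2² − 5.14²) = 60.96 in^2
Net thrust = P_cap·A_cap − P_rod·A_ann = 3.244e5 lbf − 40660 lbf

F ≈ 2.84e5 lbf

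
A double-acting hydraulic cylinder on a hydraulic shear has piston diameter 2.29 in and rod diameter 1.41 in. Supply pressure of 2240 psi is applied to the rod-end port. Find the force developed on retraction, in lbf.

Rod-side annular area A_ann = π/4 × (2.29² − 1.41²) = 2.557 in^2
On retraction the pressure acts on the annular area (bore minus rod).
F = P × A_ann

F ≈ 5730 lbf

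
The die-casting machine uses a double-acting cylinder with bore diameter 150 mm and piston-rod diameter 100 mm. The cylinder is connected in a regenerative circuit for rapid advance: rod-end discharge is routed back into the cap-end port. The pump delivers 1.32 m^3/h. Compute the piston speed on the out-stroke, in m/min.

In regeneration the rod-end outflow joins the pump flow into the cap end, so the net volume the pump must supply per unit advance equals the rod cross-section area.
Rod cross-section A_rod = π/4 × (100 mm)² = 7854 mm^2
v = Q_pump / A_rod

v ≈ 2.80 m/min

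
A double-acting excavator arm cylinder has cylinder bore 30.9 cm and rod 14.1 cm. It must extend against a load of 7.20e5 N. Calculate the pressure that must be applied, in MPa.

Cap-side area A_cap = π/4 × (30.9 cm)² = 749.9 cm^2
P = F / A = 7.20e5 N / A

P ≈ 9.60 MPa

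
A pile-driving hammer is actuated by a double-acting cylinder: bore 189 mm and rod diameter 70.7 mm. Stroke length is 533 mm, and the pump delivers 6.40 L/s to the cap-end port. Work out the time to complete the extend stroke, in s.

t ≈ 2.34 s

Cap-side area A_cap = π/4 × (189 mm)² = 28060 mm^2
Swept volume V = A × L; t = V / Q = A·L / Q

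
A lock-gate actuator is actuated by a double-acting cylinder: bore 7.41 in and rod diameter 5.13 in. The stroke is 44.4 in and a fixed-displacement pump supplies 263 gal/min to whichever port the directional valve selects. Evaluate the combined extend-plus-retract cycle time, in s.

t ≈ 2.88 s

Cap-side area A_cap = π/4 × (7.41 in)² = 43.12 in^2
Rod-side annular area A_ann = π/4 × (7.41² − 5.13²) = 22.46 in^2
t_ext = A_cap·L/Q = 1.891 s
t_ret = A_ann·L/Q = 0.9847 s
t_cycle = t_ext + t_ret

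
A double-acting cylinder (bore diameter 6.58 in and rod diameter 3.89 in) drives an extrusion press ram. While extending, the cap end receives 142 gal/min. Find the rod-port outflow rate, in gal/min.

Cap-side area A_cap = π/4 × (6.58 in)² = 34.00 in^2
Rod-side annular area A_ann = π/4 × (6.58² − 3.89²) = 22.12 in^2
Piston speed v = Q_in/A_cap; rod-end outflow Q_out = v × A_ann = Q_in × A_ann/A_cap.

Q_out ≈ 92.4 gal/min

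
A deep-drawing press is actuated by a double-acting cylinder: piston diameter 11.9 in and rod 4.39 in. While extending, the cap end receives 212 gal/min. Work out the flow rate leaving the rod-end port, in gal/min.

Cap-side area A_cap = π/4 × (11.9 in)² = 111.2 in^2
Rod-side annular area A_ann = π/4 × (11.9² − 4.39²) = 96.08 in^2
Piston speed v = Q_in/A_cap; rod-end outflow Q_out = v × A_ann = Q_in × A_ann/A_cap.

Q_out ≈ 183 gal/min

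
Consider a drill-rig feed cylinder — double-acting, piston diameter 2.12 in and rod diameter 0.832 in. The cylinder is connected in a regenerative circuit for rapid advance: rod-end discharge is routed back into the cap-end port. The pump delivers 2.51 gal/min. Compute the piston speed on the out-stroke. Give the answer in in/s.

v ≈ 17.8 in/s

In regeneration the rod-end outflow joins the pump flow into the cap end, so the net volume the pump must supply per unit advance equals the rod cross-section area.
Rod cross-section A_rod = π/4 × (0.832 in)² = 0.5437 in^2
v = Q_pump / A_rod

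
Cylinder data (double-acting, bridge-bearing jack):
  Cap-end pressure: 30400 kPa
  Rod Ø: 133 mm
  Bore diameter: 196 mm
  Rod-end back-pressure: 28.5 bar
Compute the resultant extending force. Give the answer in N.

F ≈ 8.71e5 N

Cap-side area A_cap = π/4 × (196 mm)² = 30170 mm^2
Rod-side annular area A_ann = π/4 × (196² − 133²) = 16280 mm^2
Net thrust = P_cap·A_cap − P_rod·A_ann = 9.172e5 N − 46400 N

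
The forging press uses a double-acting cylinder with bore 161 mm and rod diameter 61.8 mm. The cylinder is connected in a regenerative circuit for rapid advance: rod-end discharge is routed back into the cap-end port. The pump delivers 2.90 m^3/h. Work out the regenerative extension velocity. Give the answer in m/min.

In regeneration the rod-end outflow joins the pump flow into the cap end, so the net volume the pump must supply per unit advance equals the rod cross-section area.
Rod cross-section A_rod = π/4 × (61.8 mm)² = 3000 mm^2
v = Q_pump / A_rod

v ≈ 16.1 m/min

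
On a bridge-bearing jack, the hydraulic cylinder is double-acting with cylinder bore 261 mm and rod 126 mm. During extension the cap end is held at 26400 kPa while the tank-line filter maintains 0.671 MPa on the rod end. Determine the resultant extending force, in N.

F ≈ 1.38e6 N

Cap-side area A_cap = π/4 × (261 mm)² = 53500 mm^2
Rod-side annular area A_ann = π/4 × (261² − 126²) = 41030 mm^2
Net thrust = P_cap·A_cap − P_rod·A_ann = 1.412e6 N − 27530 N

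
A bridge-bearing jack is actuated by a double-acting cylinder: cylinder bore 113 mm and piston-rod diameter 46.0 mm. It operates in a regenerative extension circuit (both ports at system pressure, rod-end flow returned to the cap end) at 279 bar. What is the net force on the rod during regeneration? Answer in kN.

With equal pressure on both faces, forces on the annular region cancel; the net push is pressure × rod cross-section.
Rod cross-section A_rod = π/4 × (46.0 mm)² = 1662 mm^2
F = P × A_rod

F ≈ 46.4 kN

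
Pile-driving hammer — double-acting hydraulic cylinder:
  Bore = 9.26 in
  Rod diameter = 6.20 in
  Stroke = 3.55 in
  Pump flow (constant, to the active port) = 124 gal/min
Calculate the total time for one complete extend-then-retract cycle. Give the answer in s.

t ≈ 0.777 s

Cap-side area A_cap = π/4 × (9.26 in)² = 67.35 in^2
Rod-side annular area A_ann = π/4 × (9.26² − 6.20²) = 37.16 in^2
t_ext = A_cap·L/Q = 0.5008 s
t_ret = A_ann·L/Q = 0.2763 s
t_cycle = t_ext + t_ret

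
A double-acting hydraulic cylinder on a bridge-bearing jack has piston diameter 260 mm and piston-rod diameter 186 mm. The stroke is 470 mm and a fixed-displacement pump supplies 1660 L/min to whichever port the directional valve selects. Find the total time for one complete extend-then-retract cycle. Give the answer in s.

t ≈ 1.34 s

Cap-side area A_cap = π/4 × (260 mm)² = 53090 mm^2
Rod-side annular area A_ann = π/4 × (260² − 186²) = 25920 mm^2
t_ext = A_cap·L/Q = 0.9019 s
t_ret = A_ann·L/Q = 0.4403 s
t_cycle = t_ext + t_ret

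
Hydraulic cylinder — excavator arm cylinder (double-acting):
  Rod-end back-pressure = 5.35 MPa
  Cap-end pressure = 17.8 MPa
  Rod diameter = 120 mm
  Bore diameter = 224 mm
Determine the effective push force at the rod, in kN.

Cap-side area A_cap = π/4 × (224 mm)² = 39410 mm^2
Rod-side annular area A_ann = π/4 × (224² − 120²) = 28100 mm^2
Net thrust = P_cap·A_cap − P_rod·A_ann = 701.5 kN − 150.3 kN

F ≈ 551 kN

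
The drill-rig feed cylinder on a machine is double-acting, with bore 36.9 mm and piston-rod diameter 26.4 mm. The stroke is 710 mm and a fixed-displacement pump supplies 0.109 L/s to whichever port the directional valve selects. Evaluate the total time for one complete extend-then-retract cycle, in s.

t ≈ 10.4 s

Cap-side area A_cap = π/4 × (36.9 mm)² = 1069 mm^2
Rod-side annular area A_ann = π/4 × (36.9² − 26.4²) = 522.0 mm^2
t_ext = A_cap·L/Q = 6.966 s
t_ret = A_ann·L/Q = 3.400 s
t_cycle = t_ext + t_ret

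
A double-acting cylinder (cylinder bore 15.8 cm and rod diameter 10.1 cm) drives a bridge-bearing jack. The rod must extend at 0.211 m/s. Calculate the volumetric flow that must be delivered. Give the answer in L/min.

Cap-side area A_cap = π/4 × (15.8 cm)² = 196.1 cm^2
Q = A × v

Q ≈ 248 L/min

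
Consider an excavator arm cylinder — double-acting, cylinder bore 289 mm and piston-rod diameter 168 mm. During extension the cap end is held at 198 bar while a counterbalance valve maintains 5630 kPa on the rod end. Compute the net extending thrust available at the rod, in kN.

F ≈ 1050 kN

Cap-side area A_cap = π/4 × (289 mm)² = 65600 mm^2
Rod-side annular area A_ann = π/4 × (289² − 168²) = 43430 mm^2
Net thrust = P_cap·A_cap − P_rod·A_ann = 1299 kN − 244.5 kN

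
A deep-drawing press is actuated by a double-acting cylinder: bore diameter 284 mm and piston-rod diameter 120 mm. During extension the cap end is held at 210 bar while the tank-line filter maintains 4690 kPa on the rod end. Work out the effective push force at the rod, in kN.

Cap-side area A_cap = π/4 × (284 mm)² = 63350 mm^2
Rod-side annular area A_ann = π/4 × (284² − 120²) = 52040 mm^2
Net thrust = P_cap·A_cap − P_rod·A_ann = 1330 kN − 244.1 kN

F ≈ 1090 kN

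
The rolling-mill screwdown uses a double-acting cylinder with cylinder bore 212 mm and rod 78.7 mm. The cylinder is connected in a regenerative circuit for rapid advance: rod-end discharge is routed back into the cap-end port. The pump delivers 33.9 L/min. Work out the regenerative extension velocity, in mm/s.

In regeneration the rod-end outflow joins the pump flow into the cap end, so the net volume the pump must supply per unit advance equals the rod cross-section area.
Rod cross-section A_rod = π/4 × (78.7 mm)² = 4865 mm^2
v = Q_pump / A_rod

v ≈ 116 mm/s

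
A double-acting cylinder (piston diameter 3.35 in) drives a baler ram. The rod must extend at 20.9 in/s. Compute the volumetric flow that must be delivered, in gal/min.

Q ≈ 47.8 gal/min

Cap-side area A_cap = π/4 × (3.35 in)² = 8.814 in^2
Q = A × v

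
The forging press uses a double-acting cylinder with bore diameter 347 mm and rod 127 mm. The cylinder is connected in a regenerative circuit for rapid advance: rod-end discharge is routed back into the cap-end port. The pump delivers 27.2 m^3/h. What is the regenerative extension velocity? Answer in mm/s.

v ≈ 596 mm/s

In regeneration the rod-end outflow joins the pump flow into the cap end, so the net volume the pump must supply per unit advance equals the rod cross-section area.
Rod cross-section A_rod = π/4 × (127 mm)² = 12670 mm^2
v = Q_pump / A_rod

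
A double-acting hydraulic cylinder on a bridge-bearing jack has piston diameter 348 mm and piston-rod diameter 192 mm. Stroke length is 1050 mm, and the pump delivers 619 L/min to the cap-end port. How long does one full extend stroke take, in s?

Cap-side area A_cap = π/4 × (348 mm)² = 95110 mm^2
Swept volume V = A × L; t = V / Q = A·L / Q

t ≈ 9.68 s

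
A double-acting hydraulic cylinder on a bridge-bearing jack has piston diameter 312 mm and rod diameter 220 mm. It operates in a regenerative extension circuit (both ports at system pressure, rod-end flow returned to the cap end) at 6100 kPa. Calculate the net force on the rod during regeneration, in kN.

With equal pressure on both faces, forces on the annular region cancel; the net push is pressure × rod cross-section.
Rod cross-section A_rod = π/4 × (220 mm)² = 38010 mm^2
F = P × A_rod

F ≈ 232 kN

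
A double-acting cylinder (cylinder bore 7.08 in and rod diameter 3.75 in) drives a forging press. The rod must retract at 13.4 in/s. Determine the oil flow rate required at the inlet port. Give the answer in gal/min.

Q ≈ 98.6 gal/min

Rod-side annular area A_ann = π/4 × (7.08² − 3.75²) = 28.32 in^2
Q = A × v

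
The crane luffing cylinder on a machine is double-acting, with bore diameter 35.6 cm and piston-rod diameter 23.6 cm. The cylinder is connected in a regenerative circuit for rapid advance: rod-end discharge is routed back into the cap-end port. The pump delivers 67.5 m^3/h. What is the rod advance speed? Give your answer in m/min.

v ≈ 25.7 m/min

In regeneration the rod-end outflow joins the pump flow into the cap end, so the net volume the pump must supply per unit advance equals the rod cross-section area.
Rod cross-section A_rod = π/4 × (23.6 cm)² = 437.4 cm^2
v = Q_pump / A_rod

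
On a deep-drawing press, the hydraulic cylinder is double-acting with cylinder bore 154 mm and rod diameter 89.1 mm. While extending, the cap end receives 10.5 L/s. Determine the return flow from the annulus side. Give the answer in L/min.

Cap-side area A_cap = π/4 × (154 mm)² = 18630 mm^2
Rod-side annular area A_ann = π/4 × (154² − 89.1²) = 12390 mm^2
Piston speed v = Q_in/A_cap; rod-end outflow Q_out = v × A_ann = Q_in × A_ann/A_cap.

Q_out ≈ 419 L/min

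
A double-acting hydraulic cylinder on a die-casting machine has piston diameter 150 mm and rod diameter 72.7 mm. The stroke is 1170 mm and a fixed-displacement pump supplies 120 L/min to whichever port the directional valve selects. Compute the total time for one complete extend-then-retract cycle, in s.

t ≈ 18.2 s

Cap-side area A_cap = π/4 × (150 mm)² = 17670 mm^2
Rod-side annular area A_ann = π/4 × (150² − 72.7²) = 13520 mm^2
t_ext = A_cap·L/Q = 10.34 s
t_ret = A_ann·L/Q = 7.909 s
t_cycle = t_ext + t_ret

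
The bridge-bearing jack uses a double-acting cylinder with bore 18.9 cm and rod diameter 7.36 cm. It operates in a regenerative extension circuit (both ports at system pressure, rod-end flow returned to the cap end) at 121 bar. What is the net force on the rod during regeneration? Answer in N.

With equal pressure on both faces, forces on the annular region cancel; the net push is pressure × rod cross-section.
Rod cross-section A_rod = π/4 × (7.36 cm)² = 42.54 cm^2
F = P × A_rod

F ≈ 51500 N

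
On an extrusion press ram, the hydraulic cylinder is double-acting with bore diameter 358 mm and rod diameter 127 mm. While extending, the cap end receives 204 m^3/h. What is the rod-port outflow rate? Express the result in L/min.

Q_out ≈ 2970 L/min

Cap-side area A_cap = π/4 × (358 mm)² = 1.007e5 mm^2
Rod-side annular area A_ann = π/4 × (358² − 127²) = 87990 mm^2
Piston speed v = Q_in/A_cap; rod-end outflow Q_out = v × A_ann = Q_in × A_ann/A_cap.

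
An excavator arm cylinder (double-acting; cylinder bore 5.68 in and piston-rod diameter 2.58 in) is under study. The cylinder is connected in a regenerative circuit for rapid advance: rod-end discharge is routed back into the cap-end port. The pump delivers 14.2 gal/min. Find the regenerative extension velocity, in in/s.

In regeneration the rod-end outflow joins the pump flow into the cap end, so the net volume the pump must supply per unit advance equals the rod cross-section area.
Rod cross-section A_rod = π/4 × (2.58 in)² = 5.228 in^2
v = Q_pump / A_rod

v ≈ 10.5 in/s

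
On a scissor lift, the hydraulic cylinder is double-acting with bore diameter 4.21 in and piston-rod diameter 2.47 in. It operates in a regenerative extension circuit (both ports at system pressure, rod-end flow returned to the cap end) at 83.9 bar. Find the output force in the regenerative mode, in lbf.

F ≈ 5830 lbf

With equal pressure on both faces, forces on the annular region cancel; the net push is pressure × rod cross-section.
Rod cross-section A_rod = π/4 × (2.47 in)² = 4.792 in^2
F = P × A_rod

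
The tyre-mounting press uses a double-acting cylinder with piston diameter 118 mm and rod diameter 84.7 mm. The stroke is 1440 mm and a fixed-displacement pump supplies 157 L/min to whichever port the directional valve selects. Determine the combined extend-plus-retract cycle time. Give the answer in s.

t ≈ 8.94 s

Cap-side area A_cap = π/4 × (118 mm)² = 10940 mm^2
Rod-side annular area A_ann = π/4 × (118² − 84.7²) = 5301 mm^2
t_ext = A_cap·L/Q = 6.018 s
t_ret = A_ann·L/Q = 2.917 s
t_cycle = t_ext + t_ret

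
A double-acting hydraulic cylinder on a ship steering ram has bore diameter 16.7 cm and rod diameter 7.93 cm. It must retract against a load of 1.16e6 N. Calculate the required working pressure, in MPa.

Rod-side annular area A_ann = π/4 × (16.7² − 7.93²) = 169.7 cm^2
Retraction: pressure acts on the annular area.
P = F / A = 1.16e6 N / A

P ≈ 68.4 MPa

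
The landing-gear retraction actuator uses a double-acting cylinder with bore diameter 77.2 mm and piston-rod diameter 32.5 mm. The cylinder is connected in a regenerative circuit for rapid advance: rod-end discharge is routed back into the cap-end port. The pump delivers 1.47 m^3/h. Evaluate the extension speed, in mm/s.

In regeneration the rod-end outflow joins the pump flow into the cap end, so the net volume the pump must supply per unit advance equals the rod cross-section area.
Rod cross-section A_rod = π/4 × (32.5 mm)² = 829.6 mm^2
v = Q_pump / A_rod

v ≈ 492 mm/s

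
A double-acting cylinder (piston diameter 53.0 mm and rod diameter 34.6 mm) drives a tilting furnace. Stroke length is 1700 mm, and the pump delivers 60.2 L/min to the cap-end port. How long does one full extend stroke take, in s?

Cap-side area A_cap = π/4 × (53.0 mm)² = 2206 mm^2
Swept volume V = A × L; t = V / Q = A·L / Q

t ≈ 3.74 s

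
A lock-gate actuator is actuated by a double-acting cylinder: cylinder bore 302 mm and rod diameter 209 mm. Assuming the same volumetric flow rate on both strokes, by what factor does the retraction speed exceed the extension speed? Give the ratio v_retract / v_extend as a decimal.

Cap-side area A_cap = π/4 × (302 mm)² = 71630 mm^2
Rod-side annular area A_ann = π/4 × (302² − 209²) = 37320 mm^2
For equal Q, v ∝ 1/A, so v_ret/v_ext = A_cap/A_ann.

v_ret/v_ext ≈ 1.92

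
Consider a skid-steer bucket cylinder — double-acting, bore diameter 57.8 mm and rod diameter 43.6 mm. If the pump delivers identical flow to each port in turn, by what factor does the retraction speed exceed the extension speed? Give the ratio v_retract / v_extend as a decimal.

Cap-side area A_cap = π/4 × (57.8 mm)² = 2624 mm^2
Rod-side annular area A_ann = π/4 × (57.8² − 43.6²) = 1131 mm^2
For equal Q, v ∝ 1/A, so v_ret/v_ext = A_cap/A_ann.

v_ret/v_ext ≈ 2.32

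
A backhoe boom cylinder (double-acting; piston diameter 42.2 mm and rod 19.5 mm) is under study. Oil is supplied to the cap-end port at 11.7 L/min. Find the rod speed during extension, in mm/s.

v ≈ 139 mm/s

Cap-side area A_cap = π/4 × (42.2 mm)² = 1399 mm^2
v = Q / A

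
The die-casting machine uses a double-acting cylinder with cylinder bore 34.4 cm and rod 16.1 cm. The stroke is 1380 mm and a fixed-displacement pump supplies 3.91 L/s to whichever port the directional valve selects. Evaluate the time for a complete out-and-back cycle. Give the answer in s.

t ≈ 58.4 s

Cap-side area A_cap = π/4 × (34.4 cm)² = 929.4 cm^2
Rod-side annular area A_ann = π/4 × (34.4² − 16.1²) = 725.8 cm^2
t_ext = A_cap·L/Q = 32.80 s
t_ret = A_ann·L/Q = 25.62 s
t_cycle = t_ext + t_ret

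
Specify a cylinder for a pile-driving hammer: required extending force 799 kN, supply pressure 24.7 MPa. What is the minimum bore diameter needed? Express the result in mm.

D ≈ 203 mm

Extension force acts on the full piston face: F = P × (π/4)D².
D = √(4F / (πP)) = √(4 × 799 kN / (π × 24.7 MPa))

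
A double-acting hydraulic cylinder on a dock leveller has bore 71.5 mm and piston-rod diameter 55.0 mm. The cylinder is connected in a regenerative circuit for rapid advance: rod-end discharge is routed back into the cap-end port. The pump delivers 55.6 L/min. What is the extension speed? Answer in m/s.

In regeneration the rod-end outflow joins the pump flow into the cap end, so the net volume the pump must supply per unit advance equals the rod cross-section area.
Rod cross-section A_rod = π/4 × (55.0 mm)² = 2376 mm^2
v = Q_pump / A_rod

v ≈ 0.390 m/s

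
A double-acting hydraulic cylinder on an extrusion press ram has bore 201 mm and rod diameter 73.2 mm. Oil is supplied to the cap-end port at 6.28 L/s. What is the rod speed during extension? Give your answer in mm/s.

v ≈ 198 mm/s

Cap-side area A_cap = π/4 × (201 mm)² = 31730 mm^2
v = Q / A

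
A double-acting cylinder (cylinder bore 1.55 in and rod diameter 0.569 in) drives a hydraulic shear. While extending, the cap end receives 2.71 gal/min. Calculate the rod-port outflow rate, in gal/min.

Q_out ≈ 2.34 gal/min

Cap-side area A_cap = π/4 × (1.55 in)² = 1.887 in^2
Rod-side annular area A_ann = π/4 × (1.55² − 0.569²) = 1.633 in^2
Piston speed v = Q_in/A_cap; rod-end outflow Q_out = v × A_ann = Q_in × A_ann/A_cap.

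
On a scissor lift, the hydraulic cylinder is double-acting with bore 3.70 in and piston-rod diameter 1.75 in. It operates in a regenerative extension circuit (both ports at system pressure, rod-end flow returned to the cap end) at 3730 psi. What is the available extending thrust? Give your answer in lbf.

F ≈ 8970 lbf

With equal pressure on both faces, forces on the annular region cancel; the net push is pressure × rod cross-section.
Rod cross-section A_rod = π/4 × (1.75 in)² = 2.405 in^2
F = P × A_rod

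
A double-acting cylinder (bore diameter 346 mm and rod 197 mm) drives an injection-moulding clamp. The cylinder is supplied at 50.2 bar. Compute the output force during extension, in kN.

F ≈ 472 kN

Cap-side area A_cap = π/4 × (346 mm)² = 94020 mm^2
F = P × A_cap = 50.2 bar × A_cap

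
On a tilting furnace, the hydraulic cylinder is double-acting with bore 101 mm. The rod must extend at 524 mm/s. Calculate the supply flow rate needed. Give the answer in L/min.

Cap-side area A_cap = π/4 × (101 mm)² = 8012 mm^2
Q = A × v

Q ≈ 252 L/min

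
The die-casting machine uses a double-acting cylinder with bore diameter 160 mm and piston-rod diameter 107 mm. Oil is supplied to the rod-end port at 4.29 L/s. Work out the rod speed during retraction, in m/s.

Rod-side annular area A_ann = π/4 × (160² − 107²) = 11110 mm^2
Flow into the rod-end port fills the annular volume.
v = Q / A

v ≈ 0.386 m/s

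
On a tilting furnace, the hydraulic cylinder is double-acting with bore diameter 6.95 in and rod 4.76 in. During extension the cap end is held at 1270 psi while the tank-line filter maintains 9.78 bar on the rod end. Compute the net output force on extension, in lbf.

F ≈ 45300 lbf

Cap-side area A_cap = π/4 × (6.95 in)² = 37.94 in^2
Rod-side annular area A_ann = π/4 × (6.95² − 4.76²) = 20.14 in^2
Net thrust = P_cap·A_cap − P_rod·A_ann = 48180 lbf − 2857 lbf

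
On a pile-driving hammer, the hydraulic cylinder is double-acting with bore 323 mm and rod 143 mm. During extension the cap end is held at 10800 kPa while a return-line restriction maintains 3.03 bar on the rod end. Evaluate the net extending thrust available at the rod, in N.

Cap-side area A_cap = π/4 × (323 mm)² = 81940 mm^2
Rod-side annular area A_ann = π/4 × (323² − 143²) = 65880 mm^2
Net thrust = P_cap·A_cap − P_rod·A_ann = 8.849e5 N − 19960 N

F ≈ 8.65e5 N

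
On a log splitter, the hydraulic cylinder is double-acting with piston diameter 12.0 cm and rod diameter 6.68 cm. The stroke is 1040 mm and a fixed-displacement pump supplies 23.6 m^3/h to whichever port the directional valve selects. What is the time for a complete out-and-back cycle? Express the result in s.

t ≈ 3.03 s

Cap-side area A_cap = π/4 × (12.0 cm)² = 113.1 cm^2
Rod-side annular area A_ann = π/4 × (12.0² − 6.68²) = 78.05 cm^2
t_ext = A_cap·L/Q = 1.794 s
t_ret = A_ann·L/Q = 1.238 s
t_cycle = t_ext + t_ret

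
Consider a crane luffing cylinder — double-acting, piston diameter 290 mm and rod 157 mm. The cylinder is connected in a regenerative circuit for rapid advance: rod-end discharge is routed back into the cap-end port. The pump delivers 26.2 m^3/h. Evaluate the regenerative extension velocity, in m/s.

v ≈ 0.376 m/s

In regeneration the rod-end outflow joins the pump flow into the cap end, so the net volume the pump must supply per unit advance equals the rod cross-section area.
Rod cross-section A_rod = π/4 × (157 mm)² = 19360 mm^2
v = Q_pump / A_rod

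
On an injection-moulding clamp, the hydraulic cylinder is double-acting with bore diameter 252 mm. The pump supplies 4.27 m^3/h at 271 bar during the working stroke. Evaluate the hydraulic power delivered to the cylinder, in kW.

Hydraulic power = P × Q

W ≈ 32.1 kW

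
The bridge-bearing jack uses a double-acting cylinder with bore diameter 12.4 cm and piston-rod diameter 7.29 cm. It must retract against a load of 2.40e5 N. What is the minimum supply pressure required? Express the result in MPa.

P ≈ 30.4 MPa

Rod-side annular area A_ann = π/4 × (12.4² − 7.29²) = 79.02 cm^2
Retraction: pressure acts on the annular area.
P = F / A = 2.40e5 N / A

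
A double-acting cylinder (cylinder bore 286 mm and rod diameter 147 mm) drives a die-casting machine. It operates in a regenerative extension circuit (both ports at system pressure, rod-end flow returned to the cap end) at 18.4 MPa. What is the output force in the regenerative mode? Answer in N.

With equal pressure on both faces, forces on the annular region cancel; the net push is pressure × rod cross-section.
Rod cross-section A_rod = π/4 × (147 mm)² = 16970 mm^2
F = P × A_rod

F ≈ 3.12e5 N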